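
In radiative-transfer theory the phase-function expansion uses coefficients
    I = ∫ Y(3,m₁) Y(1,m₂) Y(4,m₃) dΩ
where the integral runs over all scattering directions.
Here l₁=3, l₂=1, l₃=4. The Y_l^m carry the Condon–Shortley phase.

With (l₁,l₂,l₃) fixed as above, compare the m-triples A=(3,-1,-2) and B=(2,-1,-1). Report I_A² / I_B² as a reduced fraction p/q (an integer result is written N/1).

l's match ⇒ only the (l;m) 3-j factors differ between A and B.
A: triangle coeff Δ(3,1,4) = 1/252; Σ_t [0,0]: t=0:+1/1440 = 1/1440; (3j)²=1/252 [(3 1 4; 3 -1 -2)], sign=+1
B: triangle coeff Δ(3,1,4) = 1/252; Σ_t [0,0]: t=0:+1/240 = 1/240; (3j)²=1/84 [(3 1 4; 2 -1 -1)], sign=-1
I_A²/I_B² = (1/252)/(1/84) = 1/3

1/3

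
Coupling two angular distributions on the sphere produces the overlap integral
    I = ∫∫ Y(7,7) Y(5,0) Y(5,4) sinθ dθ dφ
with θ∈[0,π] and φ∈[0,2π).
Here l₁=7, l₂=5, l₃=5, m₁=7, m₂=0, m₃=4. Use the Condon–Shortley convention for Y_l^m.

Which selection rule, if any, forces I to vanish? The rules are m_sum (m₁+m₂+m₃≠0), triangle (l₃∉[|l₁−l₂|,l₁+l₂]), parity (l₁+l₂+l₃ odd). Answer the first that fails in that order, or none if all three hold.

m_sum

azimuthal sum: 7 + 0 + 4 = 11  ✗
2 ≤ 5 ≤ 12 (triangle on l)
L = 7 + 5 + 5 = 17 (odd)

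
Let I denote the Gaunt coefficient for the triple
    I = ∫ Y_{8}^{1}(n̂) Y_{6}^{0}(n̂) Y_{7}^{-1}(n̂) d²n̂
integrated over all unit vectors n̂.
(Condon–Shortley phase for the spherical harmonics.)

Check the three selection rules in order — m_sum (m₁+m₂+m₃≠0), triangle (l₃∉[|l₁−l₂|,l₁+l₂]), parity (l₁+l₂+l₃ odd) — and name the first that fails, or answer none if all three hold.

m₁+m₂+m₃ = 1 + 0 − 1 = 0  ✓
triangle: |8−6|=2 ≤ l₃=7 ≤ 8+6=14  ✓
parity: l₁+l₂+l₃ = 21 is odd  ✗

parity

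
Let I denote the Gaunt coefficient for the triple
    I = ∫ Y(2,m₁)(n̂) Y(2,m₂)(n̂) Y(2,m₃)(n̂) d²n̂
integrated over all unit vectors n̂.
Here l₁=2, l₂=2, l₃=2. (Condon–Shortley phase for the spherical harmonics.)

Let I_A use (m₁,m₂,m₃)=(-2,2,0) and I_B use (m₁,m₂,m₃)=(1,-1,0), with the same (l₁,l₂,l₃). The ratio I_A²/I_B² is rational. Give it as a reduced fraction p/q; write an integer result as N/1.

4/1

Shared (l₁,l₂,l₃)=(2,2,2): N and (l;000)² cancel in I_A²/I_B².
A: Δ = 2!·2!·2!/7! = 1/630; Racah Σ t=2..2: t=2:+1/8 = 1/8; ⇒ 3j(2 2 2; -2 2 0)² = 2/35, sgn +1
B: Δ = 2!·2!·2!/7! = 1/630; Racah Σ t=0..1: t=0:+1/2 t=1:−1/4 = 1/4; ⇒ 3j(2 2 2; 1 -1 0)² = 1/70, sgn +1
I_A²/I_B² = (2/35)/(1/70) = 4/1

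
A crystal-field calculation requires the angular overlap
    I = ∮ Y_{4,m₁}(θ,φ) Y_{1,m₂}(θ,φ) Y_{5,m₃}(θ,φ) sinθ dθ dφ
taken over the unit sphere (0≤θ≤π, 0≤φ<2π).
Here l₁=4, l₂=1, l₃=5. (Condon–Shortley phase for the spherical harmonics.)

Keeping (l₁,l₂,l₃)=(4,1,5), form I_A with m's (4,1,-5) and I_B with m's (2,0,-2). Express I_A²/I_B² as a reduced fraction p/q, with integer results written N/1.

15/7

Shared (l₁,l₂,l₃)=(4,1,5): N and (l;000)² cancel in I_A²/I_B².
A: Δ = 0!·8!·2!/11! = 1/495; Racah Σ t=0..0: t=0:+1/80640 = 1/80640; ⇒ 3j(4 1 5; 4 1 -5)² = 1/11, sgn +1
B: Δ = 0!·8!·2!/11! = 1/495; Racah Σ t=0..0: t=0:+1/1440 = 1/1440; ⇒ 3j(4 1 5; 2 0 -2)² = 7/165, sgn -1
I_A²/I_B² = (1/11)/(7/165) = 15/7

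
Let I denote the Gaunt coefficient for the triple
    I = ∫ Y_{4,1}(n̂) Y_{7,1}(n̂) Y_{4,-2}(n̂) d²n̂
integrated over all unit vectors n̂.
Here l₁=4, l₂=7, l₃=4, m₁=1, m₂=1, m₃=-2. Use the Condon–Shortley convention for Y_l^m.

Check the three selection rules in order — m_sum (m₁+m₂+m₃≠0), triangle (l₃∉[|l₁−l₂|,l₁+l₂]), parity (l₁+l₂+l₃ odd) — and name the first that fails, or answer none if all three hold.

parity

Σmᵢ = 0  ✓
l₃∈[|l₁−l₂|,l₁+l₂]=[3,11], have l₃=4  ✓
Σlᵢ = 15 ⇒ odd  ✗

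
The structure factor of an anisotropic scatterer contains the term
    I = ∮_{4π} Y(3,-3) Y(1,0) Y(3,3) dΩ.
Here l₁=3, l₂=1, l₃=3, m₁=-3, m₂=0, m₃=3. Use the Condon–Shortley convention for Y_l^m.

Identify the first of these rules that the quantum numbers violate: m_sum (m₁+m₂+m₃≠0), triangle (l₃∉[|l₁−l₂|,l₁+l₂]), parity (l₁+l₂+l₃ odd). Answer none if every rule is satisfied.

parity

m₁+m₂+m₃ = -3 + 0 + 3 = 0  ✓
triangle: |3−1|=2 ≤ l₃=3 ≤ 3+1=4  ✓
parity: l₁+l₂+l₃ = 7 is odd  ✗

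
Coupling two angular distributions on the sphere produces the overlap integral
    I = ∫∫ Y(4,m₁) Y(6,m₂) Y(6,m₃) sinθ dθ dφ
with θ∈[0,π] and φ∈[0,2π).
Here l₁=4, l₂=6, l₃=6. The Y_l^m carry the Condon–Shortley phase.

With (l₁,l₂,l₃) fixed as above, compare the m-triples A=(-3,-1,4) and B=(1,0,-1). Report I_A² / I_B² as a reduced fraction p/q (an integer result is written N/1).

l's match ⇒ only the (l;m) 3-j factors differ between A and B.
A: triangle coeff Δ(4,6,6) = 1/15315300; Σ_t [3,4]: t=3:−1/207360 t=4:+1/725760 = -1/290304; (3j)²=125/7293 [(4 6 6; -3 -1 4)], sign=-1
B: triangle coeff Δ(4,6,6) = 1/15315300; Σ_t [0,3]: t=0:+1/207360 t=1:−1/17280 t=2:+1/13824 t=3:−1/103680 = 1/103680; (3j)²=10/7293 [(4 6 6; 1 0 -1)], sign=-1
I_A²/I_B² = (125/7293)/(10/7293) = 25/2

25/2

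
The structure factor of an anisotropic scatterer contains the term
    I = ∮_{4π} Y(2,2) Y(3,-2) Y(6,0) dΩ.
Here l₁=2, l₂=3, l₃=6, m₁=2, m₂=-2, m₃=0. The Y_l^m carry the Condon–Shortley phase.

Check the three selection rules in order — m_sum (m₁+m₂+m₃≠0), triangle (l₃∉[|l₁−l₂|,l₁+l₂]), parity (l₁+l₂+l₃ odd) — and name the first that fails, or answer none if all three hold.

Σmᵢ = 0  ✓
l₃∈[|l₁−l₂|,l₁+l₂]=[1,5], have l₃=6  ✗
Σlᵢ = 11 ⇒ odd

triangle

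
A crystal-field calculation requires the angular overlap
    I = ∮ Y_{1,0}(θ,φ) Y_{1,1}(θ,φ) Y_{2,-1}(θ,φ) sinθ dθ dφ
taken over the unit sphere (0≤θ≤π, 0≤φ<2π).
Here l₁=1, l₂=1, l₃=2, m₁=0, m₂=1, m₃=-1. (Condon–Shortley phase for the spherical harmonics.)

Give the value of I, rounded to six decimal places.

-0.218510

Rules hold: Σm=0, L=4 even, 0≤2≤2.
N = 3·3·5 = 45
Δ = 0!·2!·2!/5! = 1/30
Racah Σ t=0..0: t=0:+1/1 = 1/1
⇒ 3j(1 1 2; 0 0 0)² = 2/15, sgn +1
Racah Σ t=0..0: t=0:+1/2 = 1/2
⇒ 3j(1 1 2; 0 1 -1)² = 1/10, sgn -1
4πI² = N·(3j₀)²·(3jₘ)² = 3/5
I = -1·√(0.6/4π) = -0.21850969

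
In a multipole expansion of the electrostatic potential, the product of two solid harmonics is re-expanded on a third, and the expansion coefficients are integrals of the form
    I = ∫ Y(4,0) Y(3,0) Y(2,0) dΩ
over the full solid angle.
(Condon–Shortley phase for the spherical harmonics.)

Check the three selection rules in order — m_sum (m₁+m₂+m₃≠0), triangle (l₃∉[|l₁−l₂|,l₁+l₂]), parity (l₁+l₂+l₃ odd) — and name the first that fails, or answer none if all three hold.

parity

azimuthal sum: 0 + 0 + 0 = 0  ✓
1 ≤ 2 ≤ 7 (triangle on l)  ✓
L = 4 + 3 + 2 = 9 (odd)  ✗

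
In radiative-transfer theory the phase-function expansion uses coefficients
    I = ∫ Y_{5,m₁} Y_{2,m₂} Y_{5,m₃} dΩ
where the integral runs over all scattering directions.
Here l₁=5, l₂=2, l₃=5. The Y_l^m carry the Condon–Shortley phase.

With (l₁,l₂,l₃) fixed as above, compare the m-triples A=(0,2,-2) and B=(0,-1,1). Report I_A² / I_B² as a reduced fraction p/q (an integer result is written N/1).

Shared (l₁,l₂,l₃)=(5,2,5): N and (l;000)² cancel in I_A²/I_B².
A: Δ = 2!·8!·2!/13! = 1/38610; Racah Σ t=2..2: t=2:+1/2880 = 1/2880; ⇒ 3j(5 2 5; 0 2 -2)² = 14/429, sgn -1
B: Δ = 2!·8!·2!/13! = 1/38610; Racah Σ t=0..1: t=0:+1/1440 t=1:−1/1152 = -1/5760; ⇒ 3j(5 2 5; 0 -1 1)² = 1/858, sgn -1
I_A²/I_B² = (14/429)/(1/858) = 28/1

28/1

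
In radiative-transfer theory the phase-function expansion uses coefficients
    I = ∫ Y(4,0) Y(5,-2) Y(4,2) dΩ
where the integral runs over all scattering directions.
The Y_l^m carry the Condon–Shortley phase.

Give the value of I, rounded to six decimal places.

0.000000

Σlᵢ=13 odd — θ-integrand is odd under cosθ→−cosθ; I=0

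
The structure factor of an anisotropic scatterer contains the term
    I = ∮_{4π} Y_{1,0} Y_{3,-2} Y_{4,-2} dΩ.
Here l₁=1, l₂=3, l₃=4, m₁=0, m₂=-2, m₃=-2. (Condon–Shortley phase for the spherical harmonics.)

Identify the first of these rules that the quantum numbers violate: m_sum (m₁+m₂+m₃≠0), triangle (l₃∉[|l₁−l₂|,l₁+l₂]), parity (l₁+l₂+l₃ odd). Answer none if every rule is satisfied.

m_sum

azimuthal sum: 0 − 2 − 2 = -4  ✗
2 ≤ 4 ≤ 4 (triangle on l)
L = 1 + 3 + 4 = 8 (even)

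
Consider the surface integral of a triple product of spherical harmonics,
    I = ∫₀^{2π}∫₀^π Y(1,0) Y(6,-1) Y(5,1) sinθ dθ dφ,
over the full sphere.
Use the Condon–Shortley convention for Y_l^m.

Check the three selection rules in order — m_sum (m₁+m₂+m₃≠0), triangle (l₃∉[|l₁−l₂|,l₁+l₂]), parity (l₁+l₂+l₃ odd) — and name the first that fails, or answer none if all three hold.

none

azimuthal sum: 0 − 1 + 1 = 0  ✓
5 ≤ 5 ≤ 7 (triangle on l)  ✓
L = 1 + 6 + 5 = 12 (even)  ✓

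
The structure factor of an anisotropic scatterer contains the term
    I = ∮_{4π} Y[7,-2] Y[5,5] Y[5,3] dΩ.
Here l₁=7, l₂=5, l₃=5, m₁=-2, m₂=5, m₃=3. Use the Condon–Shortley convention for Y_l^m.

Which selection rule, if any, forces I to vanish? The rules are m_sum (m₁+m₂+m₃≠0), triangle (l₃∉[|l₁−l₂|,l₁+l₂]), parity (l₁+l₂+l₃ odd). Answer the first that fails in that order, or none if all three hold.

m_sum

azimuthal sum: -2 + 5 + 3 = 6  ✗
2 ≤ 5 ≤ 12 (triangle on l)
L = 7 + 5 + 5 = 17 (odd)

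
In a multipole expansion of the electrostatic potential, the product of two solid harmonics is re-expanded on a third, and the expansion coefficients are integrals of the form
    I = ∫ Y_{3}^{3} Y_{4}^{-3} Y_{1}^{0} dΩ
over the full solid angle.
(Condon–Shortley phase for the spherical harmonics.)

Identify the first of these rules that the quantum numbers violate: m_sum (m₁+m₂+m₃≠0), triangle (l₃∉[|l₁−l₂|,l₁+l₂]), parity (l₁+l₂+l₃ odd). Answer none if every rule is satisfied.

azimuthal sum: 3 − 3 + 0 = 0  ✓
1 ≤ 1 ≤ 7 (triangle on l)  ✓
L = 3 + 4 + 1 = 8 (even)  ✓

none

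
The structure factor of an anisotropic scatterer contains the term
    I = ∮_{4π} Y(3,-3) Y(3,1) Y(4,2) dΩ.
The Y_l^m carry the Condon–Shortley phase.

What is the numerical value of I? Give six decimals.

m-sum 0 ✓  L=10 even ✓  0≤4≤6 ✓
Π(2lᵢ+1) = 7×7×9 = 441
triangle coeff Δ(3,3,4) = 1/34650
Σ_t [0,2]: t=0:+1/72 t=1:−1/16 t=2:+1/72 = -5/144
(3j)²=2/77 [(3 3 4; 0 0 0)], sign=-1
Σ_t [2,2]: t=2:+1/192 = 1/192
(3j)²=3/77 [(3 3 4; -3 1 2)], sign=+1
⇒ 4πI² = 54/121
I = (-1)√(54/121/(4π)) = -0.18845135

-0.188451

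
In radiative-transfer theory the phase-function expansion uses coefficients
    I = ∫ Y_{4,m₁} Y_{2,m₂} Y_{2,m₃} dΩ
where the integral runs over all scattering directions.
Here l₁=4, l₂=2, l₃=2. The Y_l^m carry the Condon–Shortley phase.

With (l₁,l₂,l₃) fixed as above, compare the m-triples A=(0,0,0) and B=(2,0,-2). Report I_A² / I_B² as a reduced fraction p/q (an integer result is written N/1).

12/5

l's match ⇒ only the (l;m) 3-j factors differ between A and B.
A: triangle coeff Δ(4,2,2) = 1/630; Σ_t [2,2]: t=2:+1/16 = 1/16; (3j)²=2/35 [(4 2 2; 0 0 0)], sign=+1
B: triangle coeff Δ(4,2,2) = 1/630; Σ_t [2,2]: t=2:+1/96 = 1/96; (3j)²=1/42 [(4 2 2; 2 0 -2)], sign=+1
I_A²/I_B² = (2/35)/(1/42) = 12/5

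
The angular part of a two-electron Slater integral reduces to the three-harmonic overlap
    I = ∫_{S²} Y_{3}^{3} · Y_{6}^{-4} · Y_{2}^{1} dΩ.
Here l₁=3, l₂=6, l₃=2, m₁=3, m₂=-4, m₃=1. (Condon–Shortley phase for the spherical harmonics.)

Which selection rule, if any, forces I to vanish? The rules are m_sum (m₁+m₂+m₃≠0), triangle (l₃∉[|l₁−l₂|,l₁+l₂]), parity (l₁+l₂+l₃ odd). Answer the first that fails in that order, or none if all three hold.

Σmᵢ = 0  ✓
l₃∈[|l₁−l₂|,l₁+l₂]=[3,9], have l₃=2  ✗
Σlᵢ = 11 ⇒ odd

triangle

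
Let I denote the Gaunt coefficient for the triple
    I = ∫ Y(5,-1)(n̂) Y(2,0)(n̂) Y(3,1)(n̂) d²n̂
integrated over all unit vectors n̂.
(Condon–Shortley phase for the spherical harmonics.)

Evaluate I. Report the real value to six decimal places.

-0.227318

Checks pass: Σm=0; 10 even; l₃=3∈[3,7].
(2·5+1)(2·2+1)(2·3+1) = 385
Δ: 4! 6! 0! / 11! → 1/2310
sum: t=2:+1/144 = 1/144
3j²(5 2 3; 0 0 0) = Δ·Π!·Σ² = 10/231  (sign -1)
sum: t=2:+1/192 = 1/192
3j²(5 2 3; -1 0 1) = Δ·Π!·Σ² = 3/77  (sign +1)
combine: 4πI² = 385·10/231·3/77 = 50/77
take √, sign -1: I = -0.22731846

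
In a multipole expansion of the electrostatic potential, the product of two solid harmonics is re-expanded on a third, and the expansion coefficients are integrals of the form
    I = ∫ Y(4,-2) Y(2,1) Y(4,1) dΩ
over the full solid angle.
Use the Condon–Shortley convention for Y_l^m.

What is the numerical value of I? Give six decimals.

0.127700

Rules hold: Σm=0, L=10 even, 2≤4≤6.
N = 9·5·9 = 405
Δ = 2!·6!·2!/11! = 1/13860
Racah Σ t=0..2: t=0:+1/192 t=1:−1/36 t=2:+1/192 = -5/288
⇒ 3j(4 2 4; 0 0 0)² = 20/693, sgn -1
Racah Σ t=1..2: t=1:−1/240 t=2:+1/96 = 1/160
⇒ 3j(4 2 4; -2 1 1)² = 27/1540, sgn -1
4πI² = N·(3j₀)²·(3jₘ)² = 1215/5929
I = +1·√(0.204925/4π) = 0.12770047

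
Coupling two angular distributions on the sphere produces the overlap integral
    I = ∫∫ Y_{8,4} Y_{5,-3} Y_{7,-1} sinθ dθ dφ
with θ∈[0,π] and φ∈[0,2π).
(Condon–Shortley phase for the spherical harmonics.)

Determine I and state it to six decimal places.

Checks pass: Σm=0; 20 even; l₃=7∈[3,13].
(2·8+1)(2·5+1)(2·7+1) = 2805
Δ: 6! 10! 4! / 21! → 1/814773960
sum: t=1:−1/87091200 t=2:+1/4976640 t=3:−1/2073600 t=4:+1/4976640 t=5:−1/87091200 = -1/9676800
3j²(8 5 7; 0 0 0) = Δ·Π!·Σ² = 360/46189  (sign +1)
sum: t=0:+1/49766400 t=1:−1/21772800 t=2:+1/92897280 = -1/66355200
3j²(8 5 7; 4 -3 -1) = Δ·Π!·Σ² = 63/8398  (sign -1)
combine: 4πI² = 2805·360/46189·63/8398 = 170100/1037153
take √, sign -1: I = -0.11424200

-0.114242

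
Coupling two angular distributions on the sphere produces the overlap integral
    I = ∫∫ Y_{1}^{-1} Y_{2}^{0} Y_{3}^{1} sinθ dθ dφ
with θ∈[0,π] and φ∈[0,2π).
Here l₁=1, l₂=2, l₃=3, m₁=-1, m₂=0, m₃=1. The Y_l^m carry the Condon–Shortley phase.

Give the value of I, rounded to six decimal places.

Checks pass: Σm=0; 6 even; l₃=3∈[1,3].
(2·1+1)(2·2+1)(2·3+1) = 105
Δ: 0! 2! 4! / 7! → 1/105
sum: t=0:+1/4 = 1/4
3j²(1 2 3; 0 0 0) = Δ·Π!·Σ² = 3/35  (sign -1)
sum: t=0:+1/8 = 1/8
3j²(1 2 3; -1 0 1) = Δ·Π!·Σ² = 2/35  (sign +1)
combine: 4πI² = 105·3/35·2/35 = 18/35
take √, sign -1: I = -0.20230066

-0.202301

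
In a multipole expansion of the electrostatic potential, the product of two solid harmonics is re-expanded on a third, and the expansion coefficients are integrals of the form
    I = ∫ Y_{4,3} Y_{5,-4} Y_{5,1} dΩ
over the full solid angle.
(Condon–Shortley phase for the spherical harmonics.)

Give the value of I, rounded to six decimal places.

Rules hold: Σm=0, L=14 even, 1≤5≤9.
N = 9·11·11 = 1089
Δ = 4!·4!·6!/15! = 1/3153150
Racah Σ t=0..4: t=0:+1/69120 t=1:−1/1728 t=2:+1/576 t=3:−1/1728 t=4:+1/69120 = 7/11520
⇒ 3j(4 5 5; 0 0 0)² = 2/143, sgn -1
Racah Σ t=0..1: t=0:+1/17280 t=1:−1/103680 = 1/20736
⇒ 3j(4 5 5; 3 -4 1)² = 10/429, sgn +1
4πI² = N·(3j₀)²·(3jₘ)² = 60/169
I = -1·√(0.35503/4π) = -0.16808437

-0.168084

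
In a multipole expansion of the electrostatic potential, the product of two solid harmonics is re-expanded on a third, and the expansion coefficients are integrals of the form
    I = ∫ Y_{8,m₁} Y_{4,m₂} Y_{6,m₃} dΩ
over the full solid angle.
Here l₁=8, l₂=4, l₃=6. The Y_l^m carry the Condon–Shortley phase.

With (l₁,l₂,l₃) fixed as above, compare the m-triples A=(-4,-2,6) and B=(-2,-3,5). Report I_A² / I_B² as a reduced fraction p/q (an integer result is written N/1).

5940/5887

l's match ⇒ only the (l;m) 3-j factors differ between A and B.
A: triangle coeff Δ(8,4,6) = 1/23279256; Σ_t [2,2]: t=2:+1/348364800 = 1/348364800; (3j)²=165/58786 [(8 4 6; -4 -2 6)], sign=+1
B: triangle coeff Δ(8,4,6) = 1/23279256; Σ_t [0,1]: t=0:+1/2612736000 t=1:−1/87091200 = -29/2612736000; (3j)²=841/302328 [(8 4 6; -2 -3 5)], sign=+1
I_A²/I_B² = (165/58786)/(841/302328) = 5940/5887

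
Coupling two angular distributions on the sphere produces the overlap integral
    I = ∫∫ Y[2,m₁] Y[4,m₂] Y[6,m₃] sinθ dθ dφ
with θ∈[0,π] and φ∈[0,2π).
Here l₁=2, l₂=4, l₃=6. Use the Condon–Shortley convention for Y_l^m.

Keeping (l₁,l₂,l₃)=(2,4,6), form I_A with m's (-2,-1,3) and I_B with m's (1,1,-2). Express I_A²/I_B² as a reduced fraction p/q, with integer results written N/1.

9/16

Same 2,4,6: normalisation and zero-m 3j drop out of the ratio.
A: Δ: 0! 4! 8! / 13! → 1/6435; sum: t=0:+1/17280 = 1/17280; 3j²(2 4 6; -2 -1 3) = Δ·Π!·Σ² = 14/715  (sign -1)
B: Δ: 0! 4! 8! / 13! → 1/6435; sum: t=0:+1/4320 = 1/4320; 3j²(2 4 6; 1 1 -2) = Δ·Π!·Σ² = 224/6435  (sign +1)
I_A²/I_B² = (14/715)/(224/6435) = 9/16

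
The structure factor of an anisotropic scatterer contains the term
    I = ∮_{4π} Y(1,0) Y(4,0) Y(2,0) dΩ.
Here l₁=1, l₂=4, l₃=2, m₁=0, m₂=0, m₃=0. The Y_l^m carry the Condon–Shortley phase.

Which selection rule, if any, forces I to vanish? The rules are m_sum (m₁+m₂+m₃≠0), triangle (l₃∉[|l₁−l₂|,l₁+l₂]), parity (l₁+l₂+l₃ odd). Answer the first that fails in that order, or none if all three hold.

triangle

Σmᵢ = 0  ✓
l₃∈[|l₁−l₂|,l₁+l₂]=[3,5], have l₃=2  ✗
Σlᵢ = 7 ⇒ odd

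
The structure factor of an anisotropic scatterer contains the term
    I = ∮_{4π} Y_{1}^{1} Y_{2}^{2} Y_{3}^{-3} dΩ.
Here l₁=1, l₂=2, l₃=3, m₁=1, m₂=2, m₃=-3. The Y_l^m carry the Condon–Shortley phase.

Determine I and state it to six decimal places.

-0.319865

m-sum 0 ✓  L=6 even ✓  1≤3≤3 ✓
Π(2lᵢ+1) = 3×5×7 = 105
triangle coeff Δ(1,2,3) = 1/105
Σ_t [0,0]: t=0:+1/4 = 1/4
(3j)²=3/35 [(1 2 3; 0 0 0)], sign=-1
Σ_t [0,0]: t=0:+1/48 = 1/48
(3j)²=1/7 [(1 2 3; 1 2 -3)], sign=+1
⇒ 4πI² = 9/7
I = (-1)√(9/7/(4π)) = -0.31986543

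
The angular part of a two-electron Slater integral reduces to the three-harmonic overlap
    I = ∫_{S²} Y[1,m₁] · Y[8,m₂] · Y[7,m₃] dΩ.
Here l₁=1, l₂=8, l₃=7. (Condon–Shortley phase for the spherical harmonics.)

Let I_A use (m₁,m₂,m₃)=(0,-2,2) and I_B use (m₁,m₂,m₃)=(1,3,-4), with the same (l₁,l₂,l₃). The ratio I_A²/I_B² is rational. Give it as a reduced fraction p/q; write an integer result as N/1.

Shared (l₁,l₂,l₃)=(1,8,7): N and (l;000)² cancel in I_A²/I_B².
A: Δ = 2!·0!·14!/17! = 1/2040; Racah Σ t=1..1: t=1:−1/43545600 = -1/43545600; ⇒ 3j(1 8 7; 0 -2 2)² = 1/34, sgn +1
B: Δ = 2!·0!·14!/17! = 1/2040; Racah Σ t=0..0: t=0:+1/479001600 = 1/479001600; ⇒ 3j(1 8 7; 1 3 -4)² = 1/204, sgn -1
I_A²/I_B² = (1/34)/(1/204) = 6/1

6/1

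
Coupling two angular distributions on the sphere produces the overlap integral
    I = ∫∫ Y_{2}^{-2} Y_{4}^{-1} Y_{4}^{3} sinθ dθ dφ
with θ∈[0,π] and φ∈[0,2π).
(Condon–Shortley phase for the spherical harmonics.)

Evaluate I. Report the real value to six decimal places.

m-sum 0 ✓  L=10 even ✓  2≤4≤6 ✓
Π(2lᵢ+1) = 5×9×9 = 405
triangle coeff Δ(2,4,4) = 1/13860
Σ_t [0,2]: t=0:+1/192 t=1:−1/36 t=2:+1/192 = -5/288
(3j)²=20/693 [(2 4 4; 0 0 0)], sign=-1
Σ_t [2,2]: t=2:+1/480 = 1/480
(3j)²=3/110 [(2 4 4; -2 -1 3)], sign=-1
⇒ 4πI² = 270/847
I = (+1)√(270/847/(4π)) = 0.15927046

0.159270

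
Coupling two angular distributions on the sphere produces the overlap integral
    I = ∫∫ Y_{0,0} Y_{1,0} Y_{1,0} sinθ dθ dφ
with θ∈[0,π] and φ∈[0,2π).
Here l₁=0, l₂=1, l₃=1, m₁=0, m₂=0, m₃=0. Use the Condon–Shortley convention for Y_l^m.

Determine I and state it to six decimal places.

Checks pass: Σm=0; 2 even; l₃=1∈[1,1].
(2·0+1)(2·1+1)(2·1+1) = 9
Δ: 0! 0! 2! / 3! → 1/3
sum: t=0:+1/1 = 1/1
3j²(0 1 1; 0 0 0) = Δ·Π!·Σ² = 1/3  (sign -1)
(m-triple is (0,0,0) — same symbol as above.)
combine: 4πI² = 9·1/3·1/3 = 1/1
take √, sign +1: I = 0.28209479

0.282095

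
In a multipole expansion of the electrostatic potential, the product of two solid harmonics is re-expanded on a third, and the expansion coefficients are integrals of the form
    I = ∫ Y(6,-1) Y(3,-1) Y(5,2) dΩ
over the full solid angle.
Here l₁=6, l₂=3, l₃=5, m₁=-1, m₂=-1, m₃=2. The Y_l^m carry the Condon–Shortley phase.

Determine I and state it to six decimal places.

0.080575

m-sum 0 ✓  L=14 even ✓  3≤5≤9 ✓
Π(2lᵢ+1) = 13×7×11 = 1001
triangle coeff Δ(6,3,5) = 1/675675
Σ_t [1,3]: t=1:−1/8640 t=2:+1/2304 t=3:−1/8640 = 7/34560
(3j)²=7/429 [(6 3 5; 0 0 0)], sign=-1
Σ_t [0,2]: t=0:+1/241920 t=1:−1/8640 t=2:+1/5760 = 1/16128
(3j)²=5/1001 [(6 3 5; -1 -1 2)], sign=-1
⇒ 4πI² = 35/429
I = (+1)√(35/429/(4π)) = 0.08057502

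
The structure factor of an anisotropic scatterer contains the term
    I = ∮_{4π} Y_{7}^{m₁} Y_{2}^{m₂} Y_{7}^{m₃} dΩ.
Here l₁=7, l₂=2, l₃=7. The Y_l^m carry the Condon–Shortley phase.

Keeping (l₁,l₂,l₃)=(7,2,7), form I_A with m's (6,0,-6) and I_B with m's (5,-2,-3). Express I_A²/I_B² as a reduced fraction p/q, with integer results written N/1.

338/297

Same 7,2,7: normalisation and zero-m 3j drop out of the ratio.
A: Δ: 2! 12! 2! / 17! → 1/185640; sum: t=0:+1/159667200 t=1:−1/479001600 = 1/239500800; 3j²(7 2 7; 6 0 -6) = Δ·Π!·Σ² = 26/1785  (sign -1)
B: Δ: 2! 12! 2! / 17! → 1/185640; sum: t=0:+1/29030400 = 1/29030400; 3j²(7 2 7; 5 -2 -3) = Δ·Π!·Σ² = 99/7735  (sign +1)
I_A²/I_B² = (26/1785)/(99/7735) = 338/297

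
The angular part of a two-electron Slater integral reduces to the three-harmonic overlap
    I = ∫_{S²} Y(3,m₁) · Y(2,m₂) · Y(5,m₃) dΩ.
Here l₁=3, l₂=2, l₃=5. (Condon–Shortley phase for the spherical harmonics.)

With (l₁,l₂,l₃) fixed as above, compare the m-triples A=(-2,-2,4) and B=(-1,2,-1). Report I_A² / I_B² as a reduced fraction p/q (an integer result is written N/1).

42/5

Shared (l₁,l₂,l₃)=(3,2,5): N and (l;000)² cancel in I_A²/I_B².
A: Δ = 0!·6!·4!/11! = 1/2310; Racah Σ t=0..0: t=0:+1/2880 = 1/2880; ⇒ 3j(3 2 5; -2 -2 4)² = 3/55, sgn -1
B: Δ = 0!·6!·4!/11! = 1/2310; Racah Σ t=0..0: t=0:+1/1152 = 1/1152; ⇒ 3j(3 2 5; -1 2 -1)² = 1/154, sgn +1
I_A²/I_B² = (3/55)/(1/154) = 42/5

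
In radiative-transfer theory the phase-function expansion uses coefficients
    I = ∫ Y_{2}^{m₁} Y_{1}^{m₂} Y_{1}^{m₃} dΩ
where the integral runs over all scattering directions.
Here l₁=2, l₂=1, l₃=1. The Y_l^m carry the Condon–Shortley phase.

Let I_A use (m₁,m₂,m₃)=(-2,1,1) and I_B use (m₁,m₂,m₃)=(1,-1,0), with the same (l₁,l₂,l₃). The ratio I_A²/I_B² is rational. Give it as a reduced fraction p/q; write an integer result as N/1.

l's match ⇒ only the (l;m) 3-j factors differ between A and B.
A: triangle coeff Δ(2,1,1) = 1/30; Σ_t [2,2]: t=2:+1/4 = 1/4; (3j)²=1/5 [(2 1 1; -2 1 1)], sign=+1
B: triangle coeff Δ(2,1,1) = 1/30; Σ_t [0,0]: t=0:+1/2 = 1/2; (3j)²=1/10 [(2 1 1; 1 -1 0)], sign=-1
I_A²/I_B² = (1/5)/(1/10) = 2/1

2/1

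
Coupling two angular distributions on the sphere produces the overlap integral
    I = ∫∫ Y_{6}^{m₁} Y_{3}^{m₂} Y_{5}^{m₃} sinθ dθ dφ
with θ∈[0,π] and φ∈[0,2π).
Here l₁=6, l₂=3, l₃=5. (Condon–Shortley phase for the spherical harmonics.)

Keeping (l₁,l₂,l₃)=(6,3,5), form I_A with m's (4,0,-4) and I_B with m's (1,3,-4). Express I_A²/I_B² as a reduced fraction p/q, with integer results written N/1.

15/4

Shared (l₁,l₂,l₃)=(6,3,5): N and (l;000)² cancel in I_A²/I_B².
A: Δ = 4!·8!·2!/15! = 1/675675; Racah Σ t=1..2: t=1:−1/60480 t=2:+1/161280 = -1/96768; ⇒ 3j(6 3 5; 4 0 -4)² = 15/1001, sgn +1
B: Δ = 4!·8!·2!/15! = 1/675675; Racah Σ t=4..4: t=4:+1/241920 = 1/241920; ⇒ 3j(6 3 5; 1 3 -4)² = 4/1001, sgn -1
I_A²/I_B² = (15/1001)/(4/1001) = 15/4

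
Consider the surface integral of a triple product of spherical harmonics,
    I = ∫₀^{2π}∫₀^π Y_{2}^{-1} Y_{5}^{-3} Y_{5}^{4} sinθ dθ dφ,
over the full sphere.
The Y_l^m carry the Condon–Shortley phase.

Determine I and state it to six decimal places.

m-sum 0 ✓  L=12 even ✓  3≤5≤7 ✓
Π(2lᵢ+1) = 5×11×11 = 605
triangle coeff Δ(2,5,5) = 1/38610
Σ_t [0,2]: t=0:+1/2880 t=1:−1/576 t=2:+1/2880 = -1/960
(3j)²=10/429 [(2 5 5; 0 0 0)], sign=+1
Σ_t [1,2]: t=1:−1/10080 t=2:+1/80640 = -1/11520
(3j)²=49/1430 [(2 5 5; -1 -3 4)], sign=+1
⇒ 4πI² = 245/507
I = (+1)√(245/507/(4π)) = 0.19609844

0.196098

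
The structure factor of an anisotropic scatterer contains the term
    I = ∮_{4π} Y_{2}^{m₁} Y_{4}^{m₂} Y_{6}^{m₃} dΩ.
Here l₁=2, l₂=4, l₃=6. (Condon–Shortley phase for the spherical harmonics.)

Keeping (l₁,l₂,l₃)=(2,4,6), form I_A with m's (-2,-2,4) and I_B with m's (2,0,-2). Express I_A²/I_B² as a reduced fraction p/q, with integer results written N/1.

3/1

l's match ⇒ only the (l;m) 3-j factors differ between A and B.
A: triangle coeff Δ(2,4,6) = 1/6435; Σ_t [0,0]: t=0:+1/34560 = 1/34560; (3j)²=14/429 [(2 4 6; -2 -2 4)], sign=+1
B: triangle coeff Δ(2,4,6) = 1/6435; Σ_t [0,0]: t=0:+1/13824 = 1/13824; (3j)²=14/1287 [(2 4 6; 2 0 -2)], sign=+1
I_A²/I_B² = (14/429)/(14/1287) = 3/1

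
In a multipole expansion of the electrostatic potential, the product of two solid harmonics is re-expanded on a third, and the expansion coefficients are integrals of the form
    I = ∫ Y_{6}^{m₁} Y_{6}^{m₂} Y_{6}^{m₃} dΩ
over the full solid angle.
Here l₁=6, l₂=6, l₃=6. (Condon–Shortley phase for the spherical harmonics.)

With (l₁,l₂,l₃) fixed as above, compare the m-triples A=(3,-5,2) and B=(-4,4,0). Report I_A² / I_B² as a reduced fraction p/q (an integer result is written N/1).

77/16

l's match ⇒ only the (l;m) 3-j factors differ between A and B.
A: triangle coeff Δ(6,6,6) = 1/325909584; Σ_t [0,1]: t=0:+1/3110400 t=1:−1/4147200 = 1/12441600; (3j)²=7/4199 [(6 6 6; 3 -5 2)], sign=+1
B: triangle coeff Δ(6,6,6) = 1/325909584; Σ_t [4,6]: t=4:+1/24883200 t=5:−1/1728000 t=6:+1/1658880 = 1/15552000; (3j)²=16/46189 [(6 6 6; -4 4 0)], sign=+1
I_A²/I_B² = (7/4199)/(16/46189) = 77/16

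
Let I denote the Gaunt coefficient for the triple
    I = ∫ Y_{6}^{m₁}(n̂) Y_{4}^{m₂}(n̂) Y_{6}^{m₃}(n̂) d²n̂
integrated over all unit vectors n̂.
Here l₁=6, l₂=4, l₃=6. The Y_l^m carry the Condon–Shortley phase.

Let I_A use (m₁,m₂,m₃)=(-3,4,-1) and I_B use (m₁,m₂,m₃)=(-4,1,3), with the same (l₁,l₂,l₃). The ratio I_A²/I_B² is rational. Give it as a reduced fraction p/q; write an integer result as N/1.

14/3

Same 6,4,6: normalisation and zero-m 3j drop out of the ratio.
A: Δ: 4! 8! 4! / 17! → 1/15315300; sum: t=4:+1/414720 = 1/414720; 3j²(6 4 6; -3 4 -1) = Δ·Π!·Σ² = 49/2431  (sign -1)
B: Δ: 4! 8! 4! / 17! → 1/15315300; sum: t=2:+1/967680 t=3:−1/120960 t=4:+1/207360 = -1/414720; 3j²(6 4 6; -4 1 3) = Δ·Π!·Σ² = 21/4862  (sign +1)
I_A²/I_B² = (49/2431)/(21/4862) = 14/3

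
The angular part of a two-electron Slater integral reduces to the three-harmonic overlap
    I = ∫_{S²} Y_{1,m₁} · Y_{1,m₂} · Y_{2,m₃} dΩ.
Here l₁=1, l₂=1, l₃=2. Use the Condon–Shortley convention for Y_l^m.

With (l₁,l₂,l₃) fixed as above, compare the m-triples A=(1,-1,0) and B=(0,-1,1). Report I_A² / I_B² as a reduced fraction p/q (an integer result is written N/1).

1/3

Shared (l₁,l₂,l₃)=(1,1,2): N and (l;000)² cancel in I_A²/I_B².
A: Δ = 0!·2!·2!/5! = 1/30; Racah Σ t=0..0: t=0:+1/4 = 1/4; ⇒ 3j(1 1 2; 1 -1 0)² = 1/30, sgn +1
B: Δ = 0!·2!·2!/5! = 1/30; Racah Σ t=0..0: t=0:+1/2 = 1/2; ⇒ 3j(1 1 2; 0 -1 1)² = 1/10, sgn -1
I_A²/I_B² = (1/30)/(1/10) = 1/3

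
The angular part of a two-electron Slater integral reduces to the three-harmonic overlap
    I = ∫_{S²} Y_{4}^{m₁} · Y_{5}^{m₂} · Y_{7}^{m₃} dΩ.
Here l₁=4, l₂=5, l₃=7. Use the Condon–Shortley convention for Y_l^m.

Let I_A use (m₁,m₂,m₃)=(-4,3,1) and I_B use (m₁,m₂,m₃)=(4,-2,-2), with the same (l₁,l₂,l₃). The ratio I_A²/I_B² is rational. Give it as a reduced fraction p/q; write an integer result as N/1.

4/9

Shared (l₁,l₂,l₃)=(4,5,7): N and (l;000)² cancel in I_A²/I_B².
A: Δ = 2!·6!·8!/17! = 1/6126120; Racah Σ t=2..2: t=2:+1/2073600 = 1/2073600; ⇒ 3j(4 5 7; -4 3 1)² = 392/109395, sgn +1
B: Δ = 2!·6!·8!/17! = 1/6126120; Racah Σ t=0..0: t=0:+1/1036800 = 1/1036800; ⇒ 3j(4 5 7; 4 -2 -2)² = 98/12155, sgn -1
I_A²/I_B² = (392/109395)/(98/12155) = 4/9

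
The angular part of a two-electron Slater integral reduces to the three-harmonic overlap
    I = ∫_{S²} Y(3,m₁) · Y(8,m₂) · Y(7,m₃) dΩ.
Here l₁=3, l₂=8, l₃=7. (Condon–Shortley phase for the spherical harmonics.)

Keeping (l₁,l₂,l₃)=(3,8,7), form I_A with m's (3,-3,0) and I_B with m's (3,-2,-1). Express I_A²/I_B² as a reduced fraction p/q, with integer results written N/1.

33/28

l's match ⇒ only the (l;m) 3-j factors differ between A and B.
A: triangle coeff Δ(3,8,7) = 1/5290740; Σ_t [0,0]: t=0:+1/29030400 = 1/29030400; (3j)²=165/8398 [(3 8 7; 3 -3 0)], sign=-1
B: triangle coeff Δ(3,8,7) = 1/5290740; Σ_t [0,0]: t=0:+1/24883200 = 1/24883200; (3j)²=70/4199 [(3 8 7; 3 -2 -1)], sign=+1
I_A²/I_B² = (165/8398)/(70/4199) = 33/28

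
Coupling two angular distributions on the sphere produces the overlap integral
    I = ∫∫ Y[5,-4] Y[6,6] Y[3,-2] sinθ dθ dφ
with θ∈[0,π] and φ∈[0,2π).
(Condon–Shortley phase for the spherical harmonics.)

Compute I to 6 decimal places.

0.207001

Checks pass: Σm=0; 14 even; l₃=3∈[1,11].
(2·5+1)(2·6+1)(2·3+1) = 1001
Δ: 8! 2! 4! / 15! → 1/675675
sum: t=3:−1/8640 t=4:+1/2304 t=5:−1/8640 = 7/34560
3j²(5 6 3; 0 0 0) = Δ·Π!·Σ² = 7/429  (sign -1)
sum: t=8:+1/967680 = 1/967680
3j²(5 6 3; -4 6 -2) = Δ·Π!·Σ² = 3/91  (sign -1)
combine: 4πI² = 1001·7/429·3/91 = 7/13
take √, sign +1: I = 0.20700098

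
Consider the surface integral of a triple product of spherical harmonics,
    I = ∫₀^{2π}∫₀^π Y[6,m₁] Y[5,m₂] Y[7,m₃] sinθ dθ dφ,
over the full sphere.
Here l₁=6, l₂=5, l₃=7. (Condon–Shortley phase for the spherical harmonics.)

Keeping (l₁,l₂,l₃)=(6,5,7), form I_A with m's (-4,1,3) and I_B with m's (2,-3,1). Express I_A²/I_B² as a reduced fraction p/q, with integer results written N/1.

21125/4116

l's match ⇒ only the (l;m) 3-j factors differ between A and B.
A: triangle coeff Δ(6,5,7) = 1/174594420; Σ_t [2,4]: t=2:+1/7741440 t=3:−1/1088640 t=4:+1/1658880 = -13/69672960; (3j)²=325/149226 [(6 5 7; -4 1 3)], sign=-1
B: triangle coeff Δ(6,5,7) = 1/174594420; Σ_t [0,2]: t=0:+1/663552 t=1:−1/518400 t=2:+1/4147200 = -1/5529600; (3j)²=98/230945 [(6 5 7; 2 -3 1)], sign=-1
I_A²/I_B² = (325/149226)/(98/230945) = 21125/4116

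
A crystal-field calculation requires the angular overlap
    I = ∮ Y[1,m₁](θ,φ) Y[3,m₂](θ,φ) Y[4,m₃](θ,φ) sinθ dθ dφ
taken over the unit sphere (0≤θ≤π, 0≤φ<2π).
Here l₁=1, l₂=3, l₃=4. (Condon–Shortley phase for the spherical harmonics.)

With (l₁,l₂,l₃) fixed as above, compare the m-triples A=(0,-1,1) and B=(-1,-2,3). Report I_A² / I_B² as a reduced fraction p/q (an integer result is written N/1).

l's match ⇒ only the (l;m) 3-j factors differ between A and B.
A: triangle coeff Δ(1,3,4) = 1/252; Σ_t [0,0]: t=0:+1/48 = 1/48; (3j)²=5/84 [(1 3 4; 0 -1 1)], sign=-1
B: triangle coeff Δ(1,3,4) = 1/252; Σ_t [0,0]: t=0:+1/240 = 1/240; (3j)²=1/12 [(1 3 4; -1 -2 3)], sign=-1
I_A²/I_B² = (5/84)/(1/12) = 5/7

5/7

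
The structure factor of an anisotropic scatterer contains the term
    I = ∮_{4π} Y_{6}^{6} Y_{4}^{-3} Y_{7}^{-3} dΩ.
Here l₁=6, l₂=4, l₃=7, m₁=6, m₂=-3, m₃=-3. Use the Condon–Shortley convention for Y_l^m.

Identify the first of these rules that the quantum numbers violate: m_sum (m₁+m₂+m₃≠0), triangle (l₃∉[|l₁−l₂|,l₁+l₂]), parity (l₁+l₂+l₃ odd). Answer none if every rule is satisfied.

parity

azimuthal sum: 6 − 3 − 3 = 0  ✓
2 ≤ 7 ≤ 10 (triangle on l)  ✓
L = 6 + 4 + 7 = 17 (odd)  ✗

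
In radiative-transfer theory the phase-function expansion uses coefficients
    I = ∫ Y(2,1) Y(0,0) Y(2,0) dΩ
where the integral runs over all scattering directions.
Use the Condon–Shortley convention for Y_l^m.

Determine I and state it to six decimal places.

1 + 0 + 0 = 1 ≠ 0: azimuthal integral kills it; I = 0

0.000000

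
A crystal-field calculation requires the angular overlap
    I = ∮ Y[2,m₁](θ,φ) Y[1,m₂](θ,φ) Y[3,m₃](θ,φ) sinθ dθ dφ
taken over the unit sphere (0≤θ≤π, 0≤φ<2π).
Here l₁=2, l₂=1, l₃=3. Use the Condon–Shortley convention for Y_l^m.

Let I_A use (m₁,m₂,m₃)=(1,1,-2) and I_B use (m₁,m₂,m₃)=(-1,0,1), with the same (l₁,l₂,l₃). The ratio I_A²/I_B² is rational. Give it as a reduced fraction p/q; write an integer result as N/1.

5/4

Shared (l₁,l₂,l₃)=(2,1,3): N and (l;000)² cancel in I_A²/I_B².
A: Δ = 0!·4!·2!/7! = 1/105; Racah Σ t=0..0: t=0:+1/12 = 1/12; ⇒ 3j(2 1 3; 1 1 -2)² = 2/21, sgn -1
B: Δ = 0!·4!·2!/7! = 1/105; Racah Σ t=0..0: t=0:+1/6 = 1/6; ⇒ 3j(2 1 3; -1 0 1)² = 8/105, sgn +1
I_A²/I_B² = (2/21)/(8/105) = 5/4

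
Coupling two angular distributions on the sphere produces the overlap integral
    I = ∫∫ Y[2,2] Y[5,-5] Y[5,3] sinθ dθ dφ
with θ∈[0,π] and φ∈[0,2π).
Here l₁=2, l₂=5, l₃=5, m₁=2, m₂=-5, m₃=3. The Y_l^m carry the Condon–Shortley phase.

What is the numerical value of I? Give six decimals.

Checks pass: Σm=0; 12 even; l₃=5∈[3,7].
(2·2+1)(2·5+1)(2·5+1) = 605
Δ: 2! 2! 8! / 13! → 1/38610
sum: t=0:+1/2880 t=1:−1/576 t=2:+1/2880 = -1/960
3j²(2 5 5; 0 0 0) = Δ·Π!·Σ² = 10/429  (sign +1)
sum: t=0:+1/161280 = 1/161280
3j²(2 5 5; 2 -5 3) = Δ·Π!·Σ² = 1/143  (sign +1)
combine: 4πI² = 605·10/429·1/143 = 50/507
take √, sign +1: I = 0.08858824

0.088588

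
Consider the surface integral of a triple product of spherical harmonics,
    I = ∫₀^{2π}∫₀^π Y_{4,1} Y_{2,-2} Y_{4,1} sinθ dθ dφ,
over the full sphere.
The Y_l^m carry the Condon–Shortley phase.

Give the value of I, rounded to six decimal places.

0.200662

Checks pass: Σm=0; 10 even; l₃=4∈[2,6].
(2·4+1)(2·2+1)(2·4+1) = 405
Δ: 2! 6! 2! / 11! → 1/13860
sum: t=0:+1/192 t=1:−1/36 t=2:+1/192 = -5/288
3j²(4 2 4; 0 0 0) = Δ·Π!·Σ² = 20/693  (sign -1)
sum: t=0:+1/144 = 1/144
3j²(4 2 4; 1 -2 1) = Δ·Π!·Σ² = 10/231  (sign -1)
combine: 4πI² = 405·20/693·10/231 = 3000/5929
take √, sign +1: I = 0.20066192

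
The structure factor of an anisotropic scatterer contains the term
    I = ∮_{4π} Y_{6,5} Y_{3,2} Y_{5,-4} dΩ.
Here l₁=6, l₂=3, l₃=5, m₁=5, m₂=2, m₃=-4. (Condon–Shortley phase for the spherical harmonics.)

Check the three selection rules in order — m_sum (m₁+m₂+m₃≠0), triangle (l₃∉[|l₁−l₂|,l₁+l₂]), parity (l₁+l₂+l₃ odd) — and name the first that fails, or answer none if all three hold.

m₁+m₂+m₃ = 5 + 2 − 4 = 3  ✗
triangle: |6−3|=3 ≤ l₃=5 ≤ 6+3=9
parity: l₁+l₂+l₃ = 14 is even

m_sum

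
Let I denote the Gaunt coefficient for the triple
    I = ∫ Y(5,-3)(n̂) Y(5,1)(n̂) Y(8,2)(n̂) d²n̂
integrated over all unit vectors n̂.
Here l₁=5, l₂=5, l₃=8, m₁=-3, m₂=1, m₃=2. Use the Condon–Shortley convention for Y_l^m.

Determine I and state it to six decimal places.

m-sum 0 ✓  L=18 even ✓  0≤8≤10 ✓
Π(2lᵢ+1) = 11×11×17 = 2057
triangle coeff Δ(5,5,8) = 1/37413090
Σ_t [0,2]: t=0:+1/1036800 t=1:−1/331776 t=2:+1/1036800 = -1/921600
(3j)²=490/46189 [(5 5 8; 0 0 0)], sign=-1
Σ_t [0,2]: t=0:+1/116121600 t=1:−1/3628800 t=2:+1/1658880 = 13/38707200
(3j)²=39/3553 [(5 5 8; -3 1 2)], sign=+1
⇒ 4πI² = 1470/6137
I = (-1)√(1470/6137/(4π)) = -0.13806248

-0.138062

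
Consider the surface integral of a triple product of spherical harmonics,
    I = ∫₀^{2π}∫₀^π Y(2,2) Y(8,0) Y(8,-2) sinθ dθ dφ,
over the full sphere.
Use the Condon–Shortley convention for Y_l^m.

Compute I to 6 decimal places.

-0.192440

Checks pass: Σm=0; 18 even; l₃=8∈[6,10].
(2·2+1)(2·8+1)(2·8+1) = 1445
Δ: 2! 2! 14! / 19! → 1/348840
sum: t=0:+1/116121600 t=1:−1/25401600 t=2:+1/116121600 = -1/45158400
3j²(2 8 8; 0 0 0) = Δ·Π!·Σ² = 24/1615  (sign -1)
sum: t=0:+1/116121600 = 1/116121600
3j²(2 8 8; 2 0 -2) = Δ·Π!·Σ² = 7/323  (sign +1)
combine: 4πI² = 1445·24/1615·7/323 = 168/361
take √, sign -1: I = -0.19244034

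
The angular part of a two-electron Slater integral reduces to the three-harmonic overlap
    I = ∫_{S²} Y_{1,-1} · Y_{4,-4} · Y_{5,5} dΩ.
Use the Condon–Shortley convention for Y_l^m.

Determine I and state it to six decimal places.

-0.329416

Checks pass: Σm=0; 10 even; l₃=5∈[3,5].
(2·1+1)(2·4+1)(2·5+1) = 297
Δ: 0! 2! 8! / 11! → 1/495
sum: t=0:+1/576 = 1/576
3j²(1 4 5; 0 0 0) = Δ·Π!·Σ² = 5/99  (sign -1)
sum: t=0:+1/80640 = 1/80640
3j²(1 4 5; -1 -4 5) = Δ·Π!·Σ² = 1/11  (sign +1)
combine: 4πI² = 297·5/99·1/11 = 15/11
take √, sign -1: I = -0.32941575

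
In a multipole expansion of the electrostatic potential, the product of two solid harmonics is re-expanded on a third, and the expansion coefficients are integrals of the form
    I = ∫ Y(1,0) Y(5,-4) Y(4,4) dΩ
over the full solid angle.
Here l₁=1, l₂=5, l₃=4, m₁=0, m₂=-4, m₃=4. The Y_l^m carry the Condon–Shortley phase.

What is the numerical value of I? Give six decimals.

Rules hold: Σm=0, L=10 even, 4≤4≤6.
N = 3·11·9 = 297
Δ = 2!·0!·8!/11! = 1/495
Racah Σ t=1..1: t=1:−1/576 = -1/576
⇒ 3j(1 5 4; 0 0 0)² = 5/99, sgn -1
Racah Σ t=1..1: t=1:−1/40320 = -1/40320
⇒ 3j(1 5 4; 0 -4 4)² = 1/55, sgn -1
4πI² = N·(3j₀)²·(3jₘ)² = 3/11
I = +1·√(0.272727/4π) = 0.14731920

0.147319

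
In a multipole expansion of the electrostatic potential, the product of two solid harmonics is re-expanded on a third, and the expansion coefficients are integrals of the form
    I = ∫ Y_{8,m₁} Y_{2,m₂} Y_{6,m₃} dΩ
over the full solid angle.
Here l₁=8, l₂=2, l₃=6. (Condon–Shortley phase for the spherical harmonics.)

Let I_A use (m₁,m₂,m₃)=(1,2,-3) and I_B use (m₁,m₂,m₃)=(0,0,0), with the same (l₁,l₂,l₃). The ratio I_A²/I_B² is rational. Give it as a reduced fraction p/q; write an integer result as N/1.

5/112

Same 8,2,6: normalisation and zero-m 3j drop out of the ratio.
A: Δ: 4! 12! 0! / 17! → 1/30940; sum: t=4:+1/52254720 = 1/52254720; 3j²(8 2 6; 1 2 -3) = Δ·Π!·Σ² = 1/884  (sign -1)
B: Δ: 4! 12! 0! / 17! → 1/30940; sum: t=2:+1/2073600 = 1/2073600; 3j²(8 2 6; 0 0 0) = Δ·Π!·Σ² = 28/1105  (sign +1)
I_A²/I_B² = (1/884)/(28/1105) = 5/112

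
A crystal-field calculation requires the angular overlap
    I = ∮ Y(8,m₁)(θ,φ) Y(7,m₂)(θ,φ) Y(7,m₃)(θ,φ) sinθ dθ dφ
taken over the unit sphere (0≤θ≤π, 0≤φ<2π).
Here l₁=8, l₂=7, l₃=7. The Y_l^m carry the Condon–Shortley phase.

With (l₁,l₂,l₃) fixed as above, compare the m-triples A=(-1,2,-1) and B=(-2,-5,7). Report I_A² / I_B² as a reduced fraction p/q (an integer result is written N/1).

2000/1911

Same 8,7,7: normalisation and zero-m 3j drop out of the ratio.
A: Δ: 8! 8! 6! / 23! → 1/22086194130; sum: t=3:−1/746496000 t=4:+1/49766400 t=5:−1/19906560 t=6:+1/37324800 t=7:−1/348364800 t=8:+1/24385536000 = -11/1463132160; 3j²(8 7 7; -1 2 -1) = Δ·Π!·Σ² = 4000/676039  (sign -1)
B: Δ: 8! 8! 6! / 23! → 1/22086194130; sum: t=2:+1/41803776000 = 1/41803776000; 3j²(8 7 7; -2 -5 7) = Δ·Π!·Σ² = 42/7429  (sign +1)
I_A²/I_B² = (4000/676039)/(42/7429) = 2000/1911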